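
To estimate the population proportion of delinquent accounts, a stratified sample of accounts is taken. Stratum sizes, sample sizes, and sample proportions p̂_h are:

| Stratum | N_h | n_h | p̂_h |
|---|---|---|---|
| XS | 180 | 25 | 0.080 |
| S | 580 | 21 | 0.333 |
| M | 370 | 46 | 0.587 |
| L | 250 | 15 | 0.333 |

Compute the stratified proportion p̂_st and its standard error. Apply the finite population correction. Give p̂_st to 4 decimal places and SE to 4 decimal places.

p̂_st ≈ 0.3681, SE ≈ 0.0526

N = 1380; stratum weights W_h = N_h/N.
p̂_st = Σ W_h p̂_h = (180·0.080 + 580·0.333 + 370·0.587 + 250·0.333)/1380 = 0.36810
V̂(p̂_st) = Σ W_h² (1 − n_h/N_h) p̂_h(1−p̂_h)/(n_h−1):
  stratum XS: (180/1380)²·(1 − 25/180)·0.080·0.920/24 = 4.49275e-05
  stratum S: (580/1380)²·(1 − 21/580)·0.333·0.667/20 = 0.0018907
  stratum M: (370/1380)²·(1 − 46/370)·0.587·0.413/45 = 0.000339128
  stratum L: (250/1380)²·(1 − 15/250)·0.333·0.667/14 = 0.000489431
V̂(p̂_st) = 0.00276418; SE = √V̂ = 0.0525755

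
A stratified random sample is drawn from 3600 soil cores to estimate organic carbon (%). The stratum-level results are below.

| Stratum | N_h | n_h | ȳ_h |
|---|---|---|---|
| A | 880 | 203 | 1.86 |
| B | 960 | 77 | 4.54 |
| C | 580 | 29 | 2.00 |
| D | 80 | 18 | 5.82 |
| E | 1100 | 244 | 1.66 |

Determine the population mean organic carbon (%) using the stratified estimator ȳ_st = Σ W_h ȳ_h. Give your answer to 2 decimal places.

ȳ_st ≈ 2.62

N = Σ N_h = 3600. Stratum weights W_h = N_h/N.
ȳ_st = (880·1.86 + 960·4.54 + 580·2.00 + 80·5.82 + 1100·1.66) / 3600 = 2.6241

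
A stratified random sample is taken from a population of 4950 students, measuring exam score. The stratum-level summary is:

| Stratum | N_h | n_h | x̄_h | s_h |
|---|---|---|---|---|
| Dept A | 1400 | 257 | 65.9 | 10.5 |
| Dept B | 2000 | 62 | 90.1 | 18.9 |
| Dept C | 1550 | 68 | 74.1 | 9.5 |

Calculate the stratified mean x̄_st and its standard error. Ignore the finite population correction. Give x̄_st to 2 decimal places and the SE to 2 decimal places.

x̄_st ≈ 78.25, SE ≈ 1.05

x̄_st = Σ W_h x̄_h = (1400·65.9 + 2000·90.1 + 1550·74.1)/4950 = 78.24545
V̂(x̄_st) = Σ W_h² s_h²/n_h, with W_h = N_h/N and N = 4950:
  stratum Dept A: (1400/4950)²·10.5²/257 = 0.0343156
  stratum Dept B: (2000/4950)²·18.9²/62 = 0.940549
  stratum Dept C: (1550/4950)²·9.5²/68 = 0.130134
V̂(x̄_st) = 1.105
SE(x̄_st) = √1.105 = 1.05119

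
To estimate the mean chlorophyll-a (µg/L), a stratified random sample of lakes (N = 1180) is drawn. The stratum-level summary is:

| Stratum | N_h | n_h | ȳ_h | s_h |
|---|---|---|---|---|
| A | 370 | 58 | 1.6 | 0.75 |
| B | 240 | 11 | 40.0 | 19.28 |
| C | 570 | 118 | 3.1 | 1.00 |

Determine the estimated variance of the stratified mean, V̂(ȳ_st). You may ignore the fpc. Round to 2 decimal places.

V̂(ȳ_st) = Σ W_h² s_h²/n_h, with W_h = N_h/N and N = 1180:
  stratum A: (370/1180)²·0.75²/58 = 0.000953529
  stratum B: (240/1180)²·19.28²/11 = 1.39791
  stratum C: (570/1180)²·1.00²/118 = 0.00197744
V̂(ȳ_st) = 1.40084

V̂(ȳ_st) ≈ 1.40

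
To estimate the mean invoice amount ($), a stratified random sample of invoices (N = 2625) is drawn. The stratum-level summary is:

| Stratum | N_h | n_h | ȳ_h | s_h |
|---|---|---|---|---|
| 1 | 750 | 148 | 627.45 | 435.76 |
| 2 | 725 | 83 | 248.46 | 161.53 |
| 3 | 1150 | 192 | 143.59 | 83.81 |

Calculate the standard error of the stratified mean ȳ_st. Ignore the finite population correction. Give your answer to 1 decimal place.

SE(ȳ_st) ≈ 11.7

V̂(ȳ_st) = Σ W_h² s_h²/n_h, with W_h = N_h/N and N = 2625:
  stratum 1: (750/2625)²·435.76²/148 = 104.736
  stratum 2: (725/2625)²·161.53²/83 = 23.9798
  stratum 3: (1150/2625)²·83.81²/192 = 7.02146
V̂(ȳ_st) = 135.737
SE(ȳ_st) = √135.737 = 11.6506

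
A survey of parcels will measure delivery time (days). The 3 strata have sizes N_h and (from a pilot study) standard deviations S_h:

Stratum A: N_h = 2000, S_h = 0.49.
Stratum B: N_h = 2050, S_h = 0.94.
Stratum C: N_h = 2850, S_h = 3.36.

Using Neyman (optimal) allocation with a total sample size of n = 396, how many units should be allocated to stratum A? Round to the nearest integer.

31

Neyman allocation: n_h = n · N_h S_h / Σ N_i S_i, with n = 396.
  stratum A: N_h·S_h = 2000·0.49 = 980.00
  stratum B: N_h·S_h = 2050·0.94 = 1927.00
  stratum C: N_h·S_h = 2850·3.36 = 9576.00
Σ N_h S_h = 12483.00
n for stratum A = 396·980.00/12483.00 = 31.089 → 31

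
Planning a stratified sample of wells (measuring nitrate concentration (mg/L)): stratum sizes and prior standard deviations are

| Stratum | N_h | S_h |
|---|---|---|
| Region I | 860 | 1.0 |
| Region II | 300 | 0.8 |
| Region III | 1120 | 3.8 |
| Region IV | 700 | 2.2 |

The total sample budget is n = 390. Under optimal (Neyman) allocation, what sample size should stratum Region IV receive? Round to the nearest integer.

Neyman allocation: n_h = n · N_h S_h / Σ N_i S_i, with n = 390.
  stratum Region I: N_h·S_h = 860·1.0 = 860.00
  stratum Region II: N_h·S_h = 300·0.8 = 240.00
  stratum Region III: N_h·S_h = 1120·3.8 = 4256.00
  stratum Region IV: N_h·S_h = 700·2.2 = 1540.00
Σ N_h S_h = 6896.00
n for stratum Region IV = 390·1540.00/6896.00 = 87.094 → 87

87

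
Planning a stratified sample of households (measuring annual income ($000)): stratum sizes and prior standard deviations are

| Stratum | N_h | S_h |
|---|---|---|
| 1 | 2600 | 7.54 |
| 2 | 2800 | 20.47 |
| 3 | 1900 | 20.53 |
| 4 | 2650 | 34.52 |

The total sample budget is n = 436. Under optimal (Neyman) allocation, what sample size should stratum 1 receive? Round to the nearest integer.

Neyman allocation: n_h = n · N_h S_h / Σ N_i S_i, with n = 436.
  stratum 1: N_h·S_h = 2600·7.54 = 19604.00
  stratum 2: N_h·S_h = 2800·20.47 = 57316.00
  stratum 3: N_h·S_h = 1900·20.53 = 39007.00
  stratum 4: N_h·S_h = 2650·34.52 = 91478.00
Σ N_h S_h = 207405.00
n for stratum 1 = 436·19604.00/207405.00 = 41.211 → 41

41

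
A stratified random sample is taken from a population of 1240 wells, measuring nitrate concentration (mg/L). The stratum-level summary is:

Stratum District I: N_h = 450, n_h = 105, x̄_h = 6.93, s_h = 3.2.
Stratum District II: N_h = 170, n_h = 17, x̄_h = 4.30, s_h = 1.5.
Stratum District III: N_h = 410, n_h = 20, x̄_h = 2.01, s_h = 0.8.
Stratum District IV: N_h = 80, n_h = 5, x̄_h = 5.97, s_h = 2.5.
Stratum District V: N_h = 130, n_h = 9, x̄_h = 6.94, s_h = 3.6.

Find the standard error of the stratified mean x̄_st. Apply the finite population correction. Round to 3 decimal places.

SE(x̄_st) ≈ 0.187

V̂(x̄_st) = Σ W_h² (1 − n_h/N_h) s_h²/n_h, with W_h = N_h/N and N = 1240:
  stratum District I: (450/1240)²·(1 − 105/450)·3.2²/105 = 0.00984689
  stratum District II: (170/1240)²·(1 − 17/170)·1.5²/17 = 0.00223888
  stratum District III: (410/1240)²·(1 − 20/410)·0.8²/20 = 0.00332778
  stratum District IV: (80/1240)²·(1 − 5/80)·2.5²/5 = 0.00487773
  stratum District V: (130/1240)²·(1 − 9/130)·3.6²/9 = 0.0147315
V̂(x̄_st) = 0.0350228
SE(x̄_st) = √0.0350228 = 0.187144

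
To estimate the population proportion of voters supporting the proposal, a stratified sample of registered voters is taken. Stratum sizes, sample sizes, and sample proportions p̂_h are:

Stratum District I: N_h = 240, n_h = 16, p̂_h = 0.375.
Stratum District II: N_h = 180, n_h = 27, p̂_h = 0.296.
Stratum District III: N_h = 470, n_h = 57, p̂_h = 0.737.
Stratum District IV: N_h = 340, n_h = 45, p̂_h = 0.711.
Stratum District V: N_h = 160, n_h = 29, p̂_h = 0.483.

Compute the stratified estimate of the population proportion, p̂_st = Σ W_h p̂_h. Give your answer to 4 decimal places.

N = 1390; stratum weights W_h = N_h/N.
p̂_st = Σ W_h p̂_h = (240·0.375 + 180·0.296 + 470·0.737 + 340·0.711 + 160·0.483)/1390 = 0.58179

p̂_st ≈ 0.5818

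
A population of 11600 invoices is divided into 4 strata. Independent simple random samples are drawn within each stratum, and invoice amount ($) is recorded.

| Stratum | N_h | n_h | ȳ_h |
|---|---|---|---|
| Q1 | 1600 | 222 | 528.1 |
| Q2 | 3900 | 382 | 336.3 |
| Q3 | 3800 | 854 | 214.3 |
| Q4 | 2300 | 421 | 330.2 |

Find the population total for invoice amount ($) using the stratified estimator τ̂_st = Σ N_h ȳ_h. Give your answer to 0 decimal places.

τ̂_st ≈ 3730330

τ̂_st = Σ N_h ȳ_h = 1600·528.1 + 3900·336.3 + 3800·214.3 + 2300·330.2 = 3730330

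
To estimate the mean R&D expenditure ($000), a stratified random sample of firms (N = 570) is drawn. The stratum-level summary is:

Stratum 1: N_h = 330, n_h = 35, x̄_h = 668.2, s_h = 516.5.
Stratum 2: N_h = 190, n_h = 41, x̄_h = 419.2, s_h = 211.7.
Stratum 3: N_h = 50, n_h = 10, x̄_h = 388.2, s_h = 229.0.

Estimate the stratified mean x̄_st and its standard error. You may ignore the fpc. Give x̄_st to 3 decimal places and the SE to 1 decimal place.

x̄_st ≈ 560.639, SE ≈ 52.1

x̄_st = Σ W_h x̄_h = (330·668.2 + 190·419.2 + 50·388.2)/570 = 560.63860
V̂(x̄_st) = Σ W_h² s_h²/n_h, with W_h = N_h/N and N = 570:
  stratum 1: (330/570)²·516.5²/35 = 2554.76
  stratum 2: (190/570)²·211.7²/41 = 121.455
  stratum 3: (50/570)²·229.0²/10 = 40.3516
V̂(x̄_st) = 2716.57
SE(x̄_st) = √2716.57 = 52.1207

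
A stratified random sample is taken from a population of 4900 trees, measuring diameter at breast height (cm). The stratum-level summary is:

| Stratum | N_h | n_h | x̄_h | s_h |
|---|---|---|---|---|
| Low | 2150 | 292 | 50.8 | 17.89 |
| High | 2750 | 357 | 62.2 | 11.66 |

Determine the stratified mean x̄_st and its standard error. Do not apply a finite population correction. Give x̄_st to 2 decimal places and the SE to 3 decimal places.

x̄_st ≈ 57.20, SE ≈ 0.575

x̄_st = Σ W_h x̄_h = (2150·50.8 + 2750·62.2)/4900 = 57.19796
V̂(x̄_st) = Σ W_h² s_h²/n_h, with W_h = N_h/N and N = 4900:
  stratum Low: (2150/4900)²·17.89²/292 = 0.211019
  stratum High: (2750/4900)²·11.66²/357 = 0.119951
V̂(x̄_st) = 0.33097
SE(x̄_st) = √0.33097 = 0.5753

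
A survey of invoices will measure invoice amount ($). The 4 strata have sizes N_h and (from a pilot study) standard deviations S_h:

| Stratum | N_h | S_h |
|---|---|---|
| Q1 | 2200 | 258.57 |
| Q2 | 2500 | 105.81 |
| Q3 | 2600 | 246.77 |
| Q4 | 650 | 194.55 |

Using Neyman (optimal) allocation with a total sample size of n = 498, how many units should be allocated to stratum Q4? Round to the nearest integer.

39

Neyman allocation: n_h = n · N_h S_h / Σ N_i S_i, with n = 498.
  stratum Q1: N_h·S_h = 2200·258.57 = 568854.00
  stratum Q2: N_h·S_h = 2500·105.81 = 264525.00
  stratum Q3: N_h·S_h = 2600·246.77 = 641602.00
  stratum Q4: N_h·S_h = 650·194.55 = 126457.50
Σ N_h S_h = 1601438.50
n for stratum Q4 = 498·126457.50/1601438.50 = 39.325 → 39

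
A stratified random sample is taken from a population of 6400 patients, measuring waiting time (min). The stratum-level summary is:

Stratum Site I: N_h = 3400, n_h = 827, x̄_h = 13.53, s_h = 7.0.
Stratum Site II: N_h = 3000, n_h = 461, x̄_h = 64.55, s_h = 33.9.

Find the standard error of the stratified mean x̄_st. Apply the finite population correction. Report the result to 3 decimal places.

SE(x̄_st) ≈ 0.690

V̂(x̄_st) = Σ W_h² (1 − n_h/N_h) s_h²/n_h, with W_h = N_h/N and N = 6400:
  stratum Site I: (3400/6400)²·(1 − 827/3400)·7.0²/827 = 0.0126546
  stratum Site II: (3000/6400)²·(1 − 461/3000)·33.9²/461 = 0.463578
V̂(x̄_st) = 0.476232
SE(x̄_st) = √0.476232 = 0.690096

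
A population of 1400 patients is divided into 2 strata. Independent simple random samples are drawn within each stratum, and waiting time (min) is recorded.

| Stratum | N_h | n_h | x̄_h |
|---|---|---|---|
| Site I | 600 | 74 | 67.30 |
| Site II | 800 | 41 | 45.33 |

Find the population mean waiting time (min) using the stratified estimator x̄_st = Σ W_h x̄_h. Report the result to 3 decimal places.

N = Σ N_h = 1400. Stratum weights W_h = N_h/N.
x̄_st = (600·67.30 + 800·45.33) / 1400 = 54.74571

x̄_st ≈ 54.746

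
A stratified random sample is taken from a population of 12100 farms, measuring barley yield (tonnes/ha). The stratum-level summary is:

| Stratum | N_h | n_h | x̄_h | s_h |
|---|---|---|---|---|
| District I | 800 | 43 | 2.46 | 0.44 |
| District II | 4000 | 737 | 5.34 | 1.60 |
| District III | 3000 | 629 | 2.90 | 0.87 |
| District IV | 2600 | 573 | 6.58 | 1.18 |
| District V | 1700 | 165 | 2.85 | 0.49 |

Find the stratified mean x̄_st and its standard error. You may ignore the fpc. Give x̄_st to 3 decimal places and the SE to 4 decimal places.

x̄_st = Σ W_h x̄_h = (800·2.46 + 4000·5.34 + 3000·2.90 + 2600·6.58 + 1700·2.85)/12100 = 4.46124
V̂(x̄_st) = Σ W_h² s_h²/n_h, with W_h = N_h/N and N = 12100:
  stratum District I: (800/12100)²·0.44²/43 = 1.9681e-05
  stratum District II: (4000/12100)²·1.60²/737 = 0.000379596
  stratum District III: (3000/12100)²·0.87²/629 = 7.39707e-05
  stratum District IV: (2600/12100)²·1.18²/573 = 0.000112198
  stratum District V: (1700/12100)²·0.49²/165 = 2.87234e-05
V̂(x̄_st) = 0.000614169
SE(x̄_st) = √0.000614169 = 0.0247824

x̄_st ≈ 4.461, SE ≈ 0.0248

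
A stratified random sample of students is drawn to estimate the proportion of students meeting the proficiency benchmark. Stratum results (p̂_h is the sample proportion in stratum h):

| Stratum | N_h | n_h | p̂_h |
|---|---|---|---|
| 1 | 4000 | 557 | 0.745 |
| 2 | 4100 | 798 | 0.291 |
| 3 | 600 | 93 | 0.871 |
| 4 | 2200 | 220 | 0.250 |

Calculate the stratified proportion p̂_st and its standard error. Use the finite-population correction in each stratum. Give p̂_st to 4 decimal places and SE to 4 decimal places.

p̂_st ≈ 0.4813, SE ≈ 0.0102

N = 10900; stratum weights W_h = N_h/N.
p̂_st = Σ W_h p̂_h = (4000·0.745 + 4100·0.291 + 600·0.871 + 2200·0.250)/10900 = 0.48126
V̂(p̂_st) = Σ W_h² (1 − n_h/N_h) p̂_h(1−p̂_h)/(n_h−1):
  stratum 1: (4000/10900)²·(1 − 557/4000)·0.745·0.255/556 = 3.96064e-05
  stratum 2: (4100/10900)²·(1 − 798/4100)·0.291·0.709/797 = 2.94977e-05
  stratum 3: (600/10900)²·(1 − 93/600)·0.871·0.129/92 = 3.12699e-06
  stratum 4: (2200/10900)²·(1 − 220/2200)·0.250·0.750/219 = 3.13901e-05
V̂(p̂_st) = 0.000103621; SE = √V̂ = 0.0101795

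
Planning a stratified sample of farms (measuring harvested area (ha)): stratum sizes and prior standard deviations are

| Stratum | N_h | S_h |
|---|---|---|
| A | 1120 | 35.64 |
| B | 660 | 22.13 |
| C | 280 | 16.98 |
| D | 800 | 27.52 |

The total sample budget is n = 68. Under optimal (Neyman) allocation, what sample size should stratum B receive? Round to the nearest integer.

12

Neyman allocation: n_h = n · N_h S_h / Σ N_i S_i, with n = 68.
  stratum A: N_h·S_h = 1120·35.64 = 39916.80
  stratum B: N_h·S_h = 660·22.13 = 14605.80
  stratum C: N_h·S_h = 280·16.98 = 4754.40
  stratum D: N_h·S_h = 800·27.52 = 22016.00
Σ N_h S_h = 81293.00
n for stratum B = 68·14605.80/81293.00 = 12.217 → 12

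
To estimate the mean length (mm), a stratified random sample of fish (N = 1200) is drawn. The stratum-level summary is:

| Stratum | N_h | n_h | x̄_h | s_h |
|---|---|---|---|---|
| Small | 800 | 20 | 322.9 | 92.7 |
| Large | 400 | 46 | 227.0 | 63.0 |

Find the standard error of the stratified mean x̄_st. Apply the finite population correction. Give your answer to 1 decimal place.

V̂(x̄_st) = Σ W_h² (1 − n_h/N_h) s_h²/n_h, with W_h = N_h/N and N = 1200:
  stratum Small: (800/1200)²·(1 − 20/800)·92.7²/20 = 186.188
  stratum Large: (400/1200)²·(1 − 46/400)·63.0²/46 = 8.48446
V̂(x̄_st) = 194.672
SE(x̄_st) = √194.672 = 13.9525

SE(x̄_st) ≈ 14.0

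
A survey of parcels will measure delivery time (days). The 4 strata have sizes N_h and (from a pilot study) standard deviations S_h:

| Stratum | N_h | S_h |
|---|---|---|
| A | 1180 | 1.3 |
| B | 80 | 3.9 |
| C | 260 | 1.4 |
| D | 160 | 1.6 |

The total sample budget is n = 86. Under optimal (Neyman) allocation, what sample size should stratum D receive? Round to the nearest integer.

9

Neyman allocation: n_h = n · N_h S_h / Σ N_i S_i, with n = 86.
  stratum A: N_h·S_h = 1180·1.3 = 1534.00
  stratum B: N_h·S_h = 80·3.9 = 312.00
  stratum C: N_h·S_h = 260·1.4 = 364.00
  stratum D: N_h·S_h = 160·1.6 = 256.00
Σ N_h S_h = 2466.00
n for stratum D = 86·256.00/2466.00 = 8.928 → 9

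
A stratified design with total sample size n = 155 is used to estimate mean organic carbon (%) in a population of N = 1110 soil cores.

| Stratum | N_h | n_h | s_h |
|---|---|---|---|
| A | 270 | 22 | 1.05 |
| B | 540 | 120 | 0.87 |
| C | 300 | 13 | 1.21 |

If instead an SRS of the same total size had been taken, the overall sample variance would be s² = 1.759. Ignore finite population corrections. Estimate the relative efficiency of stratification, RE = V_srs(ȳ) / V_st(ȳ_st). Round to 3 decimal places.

RE ≈ 0.895

V̂(ȳ_st) = Σ W_h² s_h²/n_h, with W_h = N_h/N and N = 1110:
  stratum A: (270/1110)²·1.05²/22 = 0.00296509
  stratum B: (540/1110)²·0.87²/120 = 0.00149279
  stratum C: (300/1110)²·1.21²/13 = 0.00822667
V_st = 0.0126845
V_srs = s²/n = 1.759/155 = 0.0113484
Relative efficiency = V_srs / V_st = 0.0113484/0.0126845 = 0.8947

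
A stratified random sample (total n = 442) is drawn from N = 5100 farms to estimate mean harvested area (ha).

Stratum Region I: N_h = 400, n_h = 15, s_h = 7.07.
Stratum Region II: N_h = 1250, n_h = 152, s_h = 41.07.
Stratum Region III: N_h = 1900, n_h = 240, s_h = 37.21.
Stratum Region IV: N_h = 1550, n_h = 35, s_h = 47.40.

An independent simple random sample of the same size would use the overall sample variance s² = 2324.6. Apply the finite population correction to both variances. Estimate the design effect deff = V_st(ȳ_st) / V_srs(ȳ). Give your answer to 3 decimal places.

deff ≈ 1.478

V̂(ȳ_st) = Σ W_h² (1 − n_h/N_h) s_h²/n_h, with W_h = N_h/N and N = 5100:
  stratum Region I: (400/5100)²·(1 − 15/400)·7.07²/15 = 0.01973
  stratum Region II: (1250/5100)²·(1 − 152/1250)·41.07²/152 = 0.585569
  stratum Region III: (1900/5100)²·(1 − 240/1900)·37.21²/240 = 0.699567
  stratum Region IV: (1550/5100)²·(1 − 35/1550)·47.40²/35 = 5.79552
V_st = 7.10039
V_srs = (1 − 442/5100)·2324.6/442 = 4.80347
deff = V_st / V_srs = 7.10039/4.80347 = 1.4782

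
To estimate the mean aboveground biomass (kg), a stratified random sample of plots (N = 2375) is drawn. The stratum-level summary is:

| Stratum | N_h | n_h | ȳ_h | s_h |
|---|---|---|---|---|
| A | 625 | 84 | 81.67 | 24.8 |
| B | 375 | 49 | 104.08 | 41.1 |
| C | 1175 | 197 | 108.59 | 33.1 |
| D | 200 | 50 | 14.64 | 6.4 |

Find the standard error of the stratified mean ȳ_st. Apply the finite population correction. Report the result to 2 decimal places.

V̂(ȳ_st) = Σ W_h² (1 − n_h/N_h) s_h²/n_h, with W_h = N_h/N and N = 2375:
  stratum A: (625/2375)²·(1 − 84/625)·24.8²/84 = 0.438909
  stratum B: (375/2375)²·(1 − 49/375)·41.1²/49 = 0.747152
  stratum C: (1175/2375)²·(1 − 197/1175)·33.1²/197 = 1.13302
  stratum D: (200/2375)²·(1 − 50/200)·6.4²/50 = 0.00435696
V̂(ȳ_st) = 2.32344
SE(ȳ_st) = √2.32344 = 1.52428

SE(ȳ_st) ≈ 1.52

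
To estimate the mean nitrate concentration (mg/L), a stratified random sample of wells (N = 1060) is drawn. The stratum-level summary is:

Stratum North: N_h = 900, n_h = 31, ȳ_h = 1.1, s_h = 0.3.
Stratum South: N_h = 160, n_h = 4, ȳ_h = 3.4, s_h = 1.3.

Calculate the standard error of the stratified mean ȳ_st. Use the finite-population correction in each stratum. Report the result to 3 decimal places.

V̂(ȳ_st) = Σ W_h² (1 − n_h/N_h) s_h²/n_h, with W_h = N_h/N and N = 1060:
  stratum North: (900/1060)²·(1 − 31/900)·0.3²/31 = 0.00202084
  stratum South: (160/1060)²·(1 − 4/160)·1.3²/4 = 0.00938555
V̂(ȳ_st) = 0.0114064
SE(ȳ_st) = √0.0114064 = 0.106801

SE(ȳ_st) ≈ 0.107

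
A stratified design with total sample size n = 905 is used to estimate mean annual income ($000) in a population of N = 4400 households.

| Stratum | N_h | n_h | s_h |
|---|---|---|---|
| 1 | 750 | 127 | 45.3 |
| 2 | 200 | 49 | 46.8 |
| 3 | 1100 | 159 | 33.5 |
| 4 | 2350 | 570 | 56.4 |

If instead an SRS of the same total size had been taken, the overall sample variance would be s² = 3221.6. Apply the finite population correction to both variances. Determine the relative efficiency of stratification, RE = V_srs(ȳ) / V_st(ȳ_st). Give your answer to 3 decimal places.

V̂(ȳ_st) = Σ W_h² (1 − n_h/N_h) s_h²/n_h, with W_h = N_h/N and N = 4400:
  stratum 1: (750/4400)²·(1 − 127/750)·45.3²/127 = 0.389975
  stratum 2: (200/4400)²·(1 − 49/200)·46.8²/49 = 0.0697264
  stratum 3: (1100/4400)²·(1 − 159/1100)·33.5²/159 = 0.377372
  stratum 4: (2350/4400)²·(1 − 570/2350)·56.4²/570 = 1.20577
V_st = 2.04285
V_srs = (1 − 905/4400)·3221.6/905 = 2.8276
Relative efficiency = V_srs / V_st = 2.8276/2.04285 = 1.3841

RE ≈ 1.384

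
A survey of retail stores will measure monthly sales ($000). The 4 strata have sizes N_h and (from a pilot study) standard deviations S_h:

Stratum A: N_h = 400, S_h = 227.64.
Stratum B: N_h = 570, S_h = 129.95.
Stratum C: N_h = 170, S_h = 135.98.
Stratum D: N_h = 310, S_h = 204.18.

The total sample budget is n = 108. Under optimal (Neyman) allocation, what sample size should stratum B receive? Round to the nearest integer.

Neyman allocation: n_h = n · N_h S_h / Σ N_i S_i, with n = 108.
  stratum A: N_h·S_h = 400·227.64 = 91056.00
  stratum B: N_h·S_h = 570·129.95 = 74071.50
  stratum C: N_h·S_h = 170·135.98 = 23116.60
  stratum D: N_h·S_h = 310·204.18 = 63295.80
Σ N_h S_h = 251539.90
n for stratum B = 108·74071.50/251539.90 = 31.803 → 32

32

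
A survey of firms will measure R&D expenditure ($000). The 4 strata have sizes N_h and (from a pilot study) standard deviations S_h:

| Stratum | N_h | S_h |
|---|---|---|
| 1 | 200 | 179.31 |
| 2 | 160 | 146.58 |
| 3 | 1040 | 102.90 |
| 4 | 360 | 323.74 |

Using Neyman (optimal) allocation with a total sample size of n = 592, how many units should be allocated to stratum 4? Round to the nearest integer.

Neyman allocation: n_h = n · N_h S_h / Σ N_i S_i, with n = 592.
  stratum 1: N_h·S_h = 200·179.31 = 35862.00
  stratum 2: N_h·S_h = 160·146.58 = 23452.80
  stratum 3: N_h·S_h = 1040·102.90 = 107016.00
  stratum 4: N_h·S_h = 360·323.74 = 116546.40
Σ N_h S_h = 282877.20
n for stratum 4 = 592·116546.40/282877.20 = 243.906 → 244

244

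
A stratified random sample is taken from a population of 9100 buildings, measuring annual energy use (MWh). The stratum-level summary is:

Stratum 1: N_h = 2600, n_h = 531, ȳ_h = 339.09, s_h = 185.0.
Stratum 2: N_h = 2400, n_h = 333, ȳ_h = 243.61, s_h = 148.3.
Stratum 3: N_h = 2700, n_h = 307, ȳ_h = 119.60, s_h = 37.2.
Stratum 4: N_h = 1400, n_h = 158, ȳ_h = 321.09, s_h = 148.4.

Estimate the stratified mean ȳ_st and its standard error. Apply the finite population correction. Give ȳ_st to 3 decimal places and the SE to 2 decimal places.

ȳ_st = Σ W_h ȳ_h = (2600·339.09 + 2400·243.61 + 2700·119.60 + 1400·321.09)/9100 = 246.01582
V̂(ȳ_st) = Σ W_h² (1 − n_h/N_h) s_h²/n_h, with W_h = N_h/N and N = 9100:
  stratum 1: (2600/9100)²·(1 − 531/2600)·185.0²/531 = 4.18697
  stratum 2: (2400/9100)²·(1 − 333/2400)·148.3²/333 = 3.95646
  stratum 3: (2700/9100)²·(1 − 307/2700)·37.2²/307 = 0.351699
  stratum 4: (1400/9100)²·(1 − 158/1400)·148.4²/158 = 2.9267
V̂(ȳ_st) = 11.4218
SE(ȳ_st) = √11.4218 = 3.37962

ȳ_st ≈ 246.016, SE ≈ 3.38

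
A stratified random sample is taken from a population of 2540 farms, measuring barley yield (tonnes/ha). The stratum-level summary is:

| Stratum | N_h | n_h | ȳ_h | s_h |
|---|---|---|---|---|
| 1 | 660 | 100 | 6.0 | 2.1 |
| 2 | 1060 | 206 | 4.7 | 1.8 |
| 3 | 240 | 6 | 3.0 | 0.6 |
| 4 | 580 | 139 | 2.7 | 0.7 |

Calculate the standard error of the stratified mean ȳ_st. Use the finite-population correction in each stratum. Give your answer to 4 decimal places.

V̂(ȳ_st) = Σ W_h² (1 − n_h/N_h) s_h²/n_h, with W_h = N_h/N and N = 2540:
  stratum 1: (660/2540)²·(1 − 100/660)·2.1²/100 = 0.00252641
  stratum 2: (1060/2540)²·(1 − 206/1060)·1.8²/206 = 0.00220686
  stratum 3: (240/2540)²·(1 − 6/240)·0.6²/6 = 0.000522289
  stratum 4: (580/2540)²·(1 − 139/580)·0.7²/139 = 0.000139759
V̂(ȳ_st) = 0.00539531
SE(ȳ_st) = √0.00539531 = 0.0734528

SE(ȳ_st) ≈ 0.0735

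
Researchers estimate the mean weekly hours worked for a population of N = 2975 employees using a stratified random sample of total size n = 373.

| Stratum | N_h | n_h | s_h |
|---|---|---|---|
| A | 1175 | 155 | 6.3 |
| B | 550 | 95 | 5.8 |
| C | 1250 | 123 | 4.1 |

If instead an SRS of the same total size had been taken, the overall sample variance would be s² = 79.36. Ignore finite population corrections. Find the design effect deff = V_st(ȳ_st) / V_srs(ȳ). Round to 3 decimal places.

V̂(ȳ_st) = Σ W_h² s_h²/n_h, with W_h = N_h/N and N = 2975:
  stratum A: (1175/2975)²·6.3²/155 = 0.039944
  stratum B: (550/2975)²·5.8²/95 = 0.0121027
  stratum C: (1250/2975)²·4.1²/123 = 0.0241273
V_st = 0.076174
V_srs = s²/n = 79.36/373 = 0.212761
deff = V_st / V_srs = 0.076174/0.212761 = 0.3580

deff ≈ 0.358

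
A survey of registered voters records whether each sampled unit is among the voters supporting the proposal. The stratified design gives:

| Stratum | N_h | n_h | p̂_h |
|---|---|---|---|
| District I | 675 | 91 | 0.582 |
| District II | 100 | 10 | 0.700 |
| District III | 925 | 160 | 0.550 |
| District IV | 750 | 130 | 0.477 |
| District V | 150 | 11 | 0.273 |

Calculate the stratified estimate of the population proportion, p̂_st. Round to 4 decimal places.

p̂_st ≈ 0.5270

N = 2600; stratum weights W_h = N_h/N.
p̂_st = Σ W_h p̂_h = (675·0.582 + 100·0.700 + 925·0.550 + 750·0.477 + 150·0.273)/2600 = 0.52704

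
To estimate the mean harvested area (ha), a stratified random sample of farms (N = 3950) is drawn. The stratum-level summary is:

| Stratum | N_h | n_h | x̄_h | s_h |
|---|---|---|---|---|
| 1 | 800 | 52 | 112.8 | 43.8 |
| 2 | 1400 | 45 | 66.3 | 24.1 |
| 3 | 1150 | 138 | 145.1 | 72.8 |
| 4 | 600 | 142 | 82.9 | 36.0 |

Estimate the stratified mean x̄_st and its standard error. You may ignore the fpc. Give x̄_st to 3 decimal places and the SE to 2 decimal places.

x̄_st ≈ 101.181, SE ≈ 2.57

x̄_st = Σ W_h x̄_h = (800·112.8 + 1400·66.3 + 1150·145.1 + 600·82.9)/3950 = 101.18101
V̂(x̄_st) = Σ W_h² s_h²/n_h, with W_h = N_h/N and N = 3950:
  stratum 1: (800/3950)²·43.8²/52 = 1.51332
  stratum 2: (1400/3950)²·24.1²/45 = 1.62137
  stratum 3: (1150/3950)²·72.8²/138 = 3.25526
  stratum 4: (600/3950)²·36.0²/142 = 0.210584
V̂(x̄_st) = 6.60053
SE(x̄_st) = √6.60053 = 2.56915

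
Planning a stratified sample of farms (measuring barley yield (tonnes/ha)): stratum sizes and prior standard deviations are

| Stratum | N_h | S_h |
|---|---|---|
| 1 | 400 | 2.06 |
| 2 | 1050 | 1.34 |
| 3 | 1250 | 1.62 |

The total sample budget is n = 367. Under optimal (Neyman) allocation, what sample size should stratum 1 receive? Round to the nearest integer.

Neyman allocation: n_h = n · N_h S_h / Σ N_i S_i, with n = 367.
  stratum 1: N_h·S_h = 400·2.06 = 824.00
  stratum 2: N_h·S_h = 1050·1.34 = 1407.00
  stratum 3: N_h·S_h = 1250·1.62 = 2025.00
Σ N_h S_h = 4256.00
n for stratum 1 = 367·824.00/4256.00 = 71.055 → 71

71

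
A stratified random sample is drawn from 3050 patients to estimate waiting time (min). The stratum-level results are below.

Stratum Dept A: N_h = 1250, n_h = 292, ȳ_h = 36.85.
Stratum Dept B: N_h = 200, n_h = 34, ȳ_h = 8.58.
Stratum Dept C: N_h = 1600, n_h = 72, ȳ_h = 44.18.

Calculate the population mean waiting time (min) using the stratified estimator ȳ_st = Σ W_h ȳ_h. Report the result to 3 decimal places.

N = Σ N_h = 3050. Stratum weights W_h = N_h/N.
ȳ_st = (1250·36.85 + 200·8.58 + 1600·44.18) / 3050 = 38.84148

ȳ_st ≈ 38.841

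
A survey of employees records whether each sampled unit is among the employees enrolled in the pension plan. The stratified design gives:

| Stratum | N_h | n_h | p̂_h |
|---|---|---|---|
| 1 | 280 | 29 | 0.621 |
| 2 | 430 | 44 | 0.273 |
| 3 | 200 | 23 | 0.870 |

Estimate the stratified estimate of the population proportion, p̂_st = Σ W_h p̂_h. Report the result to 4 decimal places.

p̂_st ≈ 0.5113

N = 910; stratum weights W_h = N_h/N.
p̂_st = Σ W_h p̂_h = (280·0.621 + 430·0.273 + 200·0.870)/910 = 0.51129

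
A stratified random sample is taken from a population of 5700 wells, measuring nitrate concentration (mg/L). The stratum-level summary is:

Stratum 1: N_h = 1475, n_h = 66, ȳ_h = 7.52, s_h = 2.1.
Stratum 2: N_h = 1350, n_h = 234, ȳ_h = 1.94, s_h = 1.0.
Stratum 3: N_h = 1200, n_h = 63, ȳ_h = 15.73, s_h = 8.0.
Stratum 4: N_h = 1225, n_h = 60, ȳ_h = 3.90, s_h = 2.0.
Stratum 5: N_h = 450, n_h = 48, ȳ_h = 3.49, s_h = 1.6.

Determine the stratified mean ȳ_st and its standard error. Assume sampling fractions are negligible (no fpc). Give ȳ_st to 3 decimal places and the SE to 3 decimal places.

ȳ_st ≈ 6.831, SE ≈ 0.231

ȳ_st = Σ W_h ȳ_h = (1475·7.52 + 1350·1.94 + 1200·15.73 + 1225·3.90 + 450·3.49)/5700 = 6.83070
V̂(ȳ_st) = Σ W_h² s_h²/n_h, with W_h = N_h/N and N = 5700:
  stratum 1: (1475/5700)²·2.1²/66 = 0.00447434
  stratum 2: (1350/5700)²·1.0²/234 = 0.000239719
  stratum 3: (1200/5700)²·8.0²/63 = 0.0450248
  stratum 4: (1225/5700)²·2.0²/60 = 0.00307915
  stratum 5: (450/5700)²·1.6²/48 = 0.00033241
V̂(ȳ_st) = 0.0531505
SE(ȳ_st) = √0.0531505 = 0.230544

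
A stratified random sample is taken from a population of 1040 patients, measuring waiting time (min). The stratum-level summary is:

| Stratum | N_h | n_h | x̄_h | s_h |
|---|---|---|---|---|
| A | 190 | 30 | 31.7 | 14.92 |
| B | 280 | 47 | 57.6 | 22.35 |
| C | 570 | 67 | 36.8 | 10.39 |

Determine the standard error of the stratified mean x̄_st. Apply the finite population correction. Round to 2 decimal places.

V̂(x̄_st) = Σ W_h² (1 − n_h/N_h) s_h²/n_h, with W_h = N_h/N and N = 1040:
  stratum A: (190/1040)²·(1 − 30/190)·14.92²/30 = 0.208556
  stratum B: (280/1040)²·(1 − 47/280)·22.35²/47 = 0.641069
  stratum C: (570/1040)²·(1 − 67/570)·10.39²/67 = 0.427103
V̂(x̄_st) = 1.27673
SE(x̄_st) = √1.27673 = 1.12992

SE(x̄_st) ≈ 1.13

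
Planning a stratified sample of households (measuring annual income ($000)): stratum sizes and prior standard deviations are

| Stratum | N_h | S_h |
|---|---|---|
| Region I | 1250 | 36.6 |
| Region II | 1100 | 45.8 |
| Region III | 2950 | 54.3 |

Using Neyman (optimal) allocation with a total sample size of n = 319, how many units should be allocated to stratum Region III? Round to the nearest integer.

Neyman allocation: n_h = n · N_h S_h / Σ N_i S_i, with n = 319.
  stratum Region I: N_h·S_h = 1250·36.6 = 45750.00
  stratum Region II: N_h·S_h = 1100·45.8 = 50380.00
  stratum Region III: N_h·S_h = 2950·54.3 = 160185.00
Σ N_h S_h = 256315.00
n for stratum Region III = 319·160185.00/256315.00 = 199.360 → 199

199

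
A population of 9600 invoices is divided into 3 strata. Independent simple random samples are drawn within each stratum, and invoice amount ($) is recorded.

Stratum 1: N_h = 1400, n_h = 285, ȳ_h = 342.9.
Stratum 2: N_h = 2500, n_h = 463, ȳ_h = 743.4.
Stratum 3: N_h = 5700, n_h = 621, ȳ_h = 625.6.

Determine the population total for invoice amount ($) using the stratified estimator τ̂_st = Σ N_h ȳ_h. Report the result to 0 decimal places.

τ̂_st = Σ N_h ȳ_h = 1400·342.9 + 2500·743.4 + 5700·625.6 = 5904480

τ̂_st ≈ 5904480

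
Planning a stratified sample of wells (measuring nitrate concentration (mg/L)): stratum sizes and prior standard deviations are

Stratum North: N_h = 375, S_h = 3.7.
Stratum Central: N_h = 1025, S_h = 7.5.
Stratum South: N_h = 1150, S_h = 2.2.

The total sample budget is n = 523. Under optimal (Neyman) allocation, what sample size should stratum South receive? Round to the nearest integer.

114

Neyman allocation: n_h = n · N_h S_h / Σ N_i S_i, with n = 523.
  stratum North: N_h·S_h = 375·3.7 = 1387.50
  stratum Central: N_h·S_h = 1025·7.5 = 7687.50
  stratum South: N_h·S_h = 1150·2.2 = 2530.00
Σ N_h S_h = 11605.00
n for stratum South = 523·2530.00/11605.00 = 114.019 → 114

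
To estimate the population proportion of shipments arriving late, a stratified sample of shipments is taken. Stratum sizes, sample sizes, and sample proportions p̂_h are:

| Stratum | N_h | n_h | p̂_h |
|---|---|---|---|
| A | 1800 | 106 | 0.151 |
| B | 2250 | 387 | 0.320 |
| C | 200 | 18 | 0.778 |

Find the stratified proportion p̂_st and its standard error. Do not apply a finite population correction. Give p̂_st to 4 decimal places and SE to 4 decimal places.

N = 4250; stratum weights W_h = N_h/N.
p̂_st = Σ W_h p̂_h = (1800·0.151 + 2250·0.320 + 200·0.778)/4250 = 0.26998
V̂(p̂_st) = Σ W_h² p̂_h(1−p̂_h)/(n_h−1):
  stratum A: (1800/4250)²·0.151·0.849/105 = 0.000219009
  stratum B: (2250/4250)²·0.320·0.680/386 = 0.000158001
  stratum C: (200/4250)²·0.778·0.222/17 = 2.24991e-05
V̂(p̂_st) = 0.000399509; SE = √V̂ = 0.0199877

p̂_st ≈ 0.2700, SE ≈ 0.0200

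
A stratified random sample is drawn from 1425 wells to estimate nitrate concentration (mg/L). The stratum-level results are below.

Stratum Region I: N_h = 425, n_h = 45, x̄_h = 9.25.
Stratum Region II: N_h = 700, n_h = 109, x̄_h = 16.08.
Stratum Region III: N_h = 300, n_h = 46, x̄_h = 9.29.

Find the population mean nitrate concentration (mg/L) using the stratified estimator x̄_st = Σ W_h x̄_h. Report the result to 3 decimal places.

N = Σ N_h = 1425. Stratum weights W_h = N_h/N.
x̄_st = (425·9.25 + 700·16.08 + 300·9.29) / 1425 = 12.61351

x̄_st ≈ 12.614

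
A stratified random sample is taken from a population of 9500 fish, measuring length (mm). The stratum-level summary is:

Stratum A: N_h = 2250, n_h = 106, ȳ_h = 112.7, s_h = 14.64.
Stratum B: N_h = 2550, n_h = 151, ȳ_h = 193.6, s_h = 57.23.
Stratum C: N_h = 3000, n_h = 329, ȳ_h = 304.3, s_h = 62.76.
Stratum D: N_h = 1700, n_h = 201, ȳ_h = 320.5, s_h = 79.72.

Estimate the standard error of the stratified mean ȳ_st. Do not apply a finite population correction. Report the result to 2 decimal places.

V̂(ȳ_st) = Σ W_h² s_h²/n_h, with W_h = N_h/N and N = 9500:
  stratum A: (2250/9500)²·14.64²/106 = 0.113421
  stratum B: (2550/9500)²·57.23²/151 = 1.5628
  stratum C: (3000/9500)²·62.76²/329 = 1.19389
  stratum D: (1700/9500)²·79.72²/201 = 1.01249
V̂(ȳ_st) = 3.8826
SE(ȳ_st) = √3.8826 = 1.97043

SE(ȳ_st) ≈ 1.97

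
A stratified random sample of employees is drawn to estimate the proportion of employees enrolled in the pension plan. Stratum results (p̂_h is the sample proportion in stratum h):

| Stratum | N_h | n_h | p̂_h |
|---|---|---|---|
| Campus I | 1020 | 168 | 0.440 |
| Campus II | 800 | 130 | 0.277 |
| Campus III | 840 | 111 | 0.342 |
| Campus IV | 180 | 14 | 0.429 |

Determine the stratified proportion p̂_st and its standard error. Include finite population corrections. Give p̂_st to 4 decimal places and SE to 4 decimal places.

p̂_st ≈ 0.3644, SE ≈ 0.0221

N = 2840; stratum weights W_h = N_h/N.
p̂_st = Σ W_h p̂_h = (1020·0.440 + 800·0.277 + 840·0.342 + 180·0.429)/2840 = 0.36440
V̂(p̂_st) = Σ W_h² (1 − n_h/N_h) p̂_h(1−p̂_h)/(n_h−1):
  stratum Campus I: (1020/2840)²·(1 − 168/1020)·0.440·0.560/167 = 0.000158974
  stratum Campus II: (800/2840)²·(1 − 130/800)·0.277·0.723/129 = 0.000103171
  stratum Campus III: (840/2840)²·(1 − 111/840)·0.342·0.658/110 = 0.000155321
  stratum Campus IV: (180/2840)²·(1 − 14/180)·0.429·0.571/13 = 6.98062e-05
V̂(p̂_st) = 0.000487272; SE = √V̂ = 0.0220742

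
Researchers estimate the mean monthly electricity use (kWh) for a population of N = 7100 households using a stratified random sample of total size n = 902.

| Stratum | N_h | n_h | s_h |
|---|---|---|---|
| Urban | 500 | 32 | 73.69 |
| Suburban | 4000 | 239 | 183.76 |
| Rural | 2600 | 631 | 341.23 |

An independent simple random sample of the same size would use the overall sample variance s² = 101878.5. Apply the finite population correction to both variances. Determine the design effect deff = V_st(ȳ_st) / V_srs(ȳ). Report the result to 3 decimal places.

V̂(ȳ_st) = Σ W_h² (1 − n_h/N_h) s_h²/n_h, with W_h = N_h/N and N = 7100:
  stratum Urban: (500/7100)²·(1 − 32/500)·73.69²/32 = 0.78771
  stratum Suburban: (4000/7100)²·(1 − 239/4000)·183.76²/239 = 42.1649
  stratum Rural: (2600/7100)²·(1 − 631/2600)·341.23²/631 = 18.7399
V_st = 61.6925
V_srs = (1 − 902/7100)·101878.5/902 = 98.5983
deff = V_st / V_srs = 61.6925/98.5983 = 0.6257

deff ≈ 0.626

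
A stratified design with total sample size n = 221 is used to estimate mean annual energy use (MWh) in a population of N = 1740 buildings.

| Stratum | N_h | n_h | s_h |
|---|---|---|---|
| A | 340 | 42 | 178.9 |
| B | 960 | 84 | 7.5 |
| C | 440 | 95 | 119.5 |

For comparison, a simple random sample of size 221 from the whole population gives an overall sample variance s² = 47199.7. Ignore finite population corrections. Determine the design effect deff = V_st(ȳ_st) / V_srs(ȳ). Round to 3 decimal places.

deff ≈ 0.182

V̂(ȳ_st) = Σ W_h² s_h²/n_h, with W_h = N_h/N and N = 1740:
  stratum A: (340/1740)²·178.9²/42 = 29.0958
  stratum B: (960/1740)²·7.5²/84 = 0.203839
  stratum C: (440/1740)²·119.5²/95 = 9.61212
V_st = 38.9118
V_srs = s²/n = 47199.7/221 = 213.573
deff = V_st / V_srs = 38.9118/213.573 = 0.1822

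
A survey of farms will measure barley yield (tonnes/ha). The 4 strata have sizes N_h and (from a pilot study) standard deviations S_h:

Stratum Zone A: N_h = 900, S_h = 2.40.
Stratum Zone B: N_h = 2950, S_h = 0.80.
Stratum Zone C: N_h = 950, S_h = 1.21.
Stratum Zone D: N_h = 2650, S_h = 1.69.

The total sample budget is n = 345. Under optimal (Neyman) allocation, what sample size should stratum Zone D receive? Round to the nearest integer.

Neyman allocation: n_h = n · N_h S_h / Σ N_i S_i, with n = 345.
  stratum Zone A: N_h·S_h = 900·2.40 = 2160.00
  stratum Zone B: N_h·S_h = 2950·0.80 = 2360.00
  stratum Zone C: N_h·S_h = 950·1.21 = 1149.50
  stratum Zone D: N_h·S_h = 2650·1.69 = 4478.50
Σ N_h S_h = 10148.00
n for stratum Zone D = 345·4478.50/10148.00 = 152.255 → 152

152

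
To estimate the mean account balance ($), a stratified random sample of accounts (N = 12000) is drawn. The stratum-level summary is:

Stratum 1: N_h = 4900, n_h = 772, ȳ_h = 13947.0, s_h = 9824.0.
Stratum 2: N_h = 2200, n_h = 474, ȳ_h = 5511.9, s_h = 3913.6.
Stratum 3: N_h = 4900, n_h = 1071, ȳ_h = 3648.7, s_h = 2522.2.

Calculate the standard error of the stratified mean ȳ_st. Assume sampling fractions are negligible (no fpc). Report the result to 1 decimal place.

V̂(ȳ_st) = Σ W_h² s_h²/n_h, with W_h = N_h/N and N = 12000:
  stratum 1: (4900/12000)²·9824.0²/772 = 20844.4
  stratum 2: (2200/12000)²·3913.6²/474 = 1086.07
  stratum 3: (4900/12000)²·2522.2²/1071 = 990.374
V̂(ȳ_st) = 22920.8
SE(ȳ_st) = √22920.8 = 151.396

SE(ȳ_st) ≈ 151.4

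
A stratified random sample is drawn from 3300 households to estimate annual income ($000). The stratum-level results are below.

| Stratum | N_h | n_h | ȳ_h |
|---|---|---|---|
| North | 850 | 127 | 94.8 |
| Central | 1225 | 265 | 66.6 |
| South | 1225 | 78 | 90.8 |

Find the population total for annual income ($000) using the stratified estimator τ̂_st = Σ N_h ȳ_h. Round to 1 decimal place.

τ̂_st ≈ 273395.0

τ̂_st = Σ N_h ȳ_h = 850·94.8 + 1225·66.6 + 1225·90.8 = 273395.0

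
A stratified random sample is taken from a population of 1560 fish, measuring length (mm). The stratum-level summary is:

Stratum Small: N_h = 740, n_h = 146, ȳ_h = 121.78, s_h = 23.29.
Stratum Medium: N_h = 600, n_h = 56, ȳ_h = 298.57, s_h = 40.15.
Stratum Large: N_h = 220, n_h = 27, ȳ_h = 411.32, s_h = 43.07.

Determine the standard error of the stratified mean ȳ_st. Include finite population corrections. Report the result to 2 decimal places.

V̂(ȳ_st) = Σ W_h² (1 − n_h/N_h) s_h²/n_h, with W_h = N_h/N and N = 1560:
  stratum Small: (740/1560)²·(1 − 146/740)·23.29²/146 = 0.67105
  stratum Medium: (600/1560)²·(1 − 56/600)·40.15²/56 = 3.86086
  stratum Large: (220/1560)²·(1 − 27/220)·43.07²/27 = 1.19872
V̂(ȳ_st) = 5.73063
SE(ȳ_st) = √5.73063 = 2.39387

SE(ȳ_st) ≈ 2.39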